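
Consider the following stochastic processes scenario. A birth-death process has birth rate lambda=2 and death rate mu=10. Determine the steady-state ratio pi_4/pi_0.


For birth-death process, pi_n/pi_0 = (lambda/mu)^n
= (2/10)^4
= 0.0016

0.0016


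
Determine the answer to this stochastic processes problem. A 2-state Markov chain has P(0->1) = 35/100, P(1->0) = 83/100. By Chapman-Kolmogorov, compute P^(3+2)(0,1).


P^5 = P^3 * P^2
Computing via matrix multiplication of the transition matrix.
Entry (0,1) of P^5 = 0.2967

0.2967


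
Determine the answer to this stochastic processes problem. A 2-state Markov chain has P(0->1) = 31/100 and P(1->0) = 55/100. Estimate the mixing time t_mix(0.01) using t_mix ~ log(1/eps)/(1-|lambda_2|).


lambda_2 = |1 - p01 - p10| = |1 - 0.3100 - 0.5500| = 0.1400
t_mix ~ log(1/eps)/(1 - |lambda_2|)
= log(100)/(1 - 0.1400) = 4.6052/0.8600
= 5.3548

5.3548


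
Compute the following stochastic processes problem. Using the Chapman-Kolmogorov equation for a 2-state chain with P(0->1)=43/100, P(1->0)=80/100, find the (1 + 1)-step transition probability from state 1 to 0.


P^2 = P^1 * P^1
Computing via matrix multiplication of the transition matrix.
Entry (1,0) of P^2 = 0.6160

0.6160


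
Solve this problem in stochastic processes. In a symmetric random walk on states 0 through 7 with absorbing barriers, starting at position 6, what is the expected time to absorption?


For symmetric RW on 0,...,N with absorbing barriers, E(i) = i*(N-i)
E(6) = 6 * 1 = 6

6


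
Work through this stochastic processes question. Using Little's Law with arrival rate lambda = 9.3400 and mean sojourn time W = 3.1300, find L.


Little's Law: L = lambda * W
= 9.3400 * 3.1300
= 29.2342

29.2342


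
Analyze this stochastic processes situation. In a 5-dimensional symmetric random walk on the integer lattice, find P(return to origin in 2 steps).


P(return in 2 steps) = P(reverse first step) = 1/(2d)
= 1/10
= 0.1000

0.1000


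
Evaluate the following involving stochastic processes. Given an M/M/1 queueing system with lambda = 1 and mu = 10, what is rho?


rho = lambda/mu
= 1/10
= 0.1000

0.1000


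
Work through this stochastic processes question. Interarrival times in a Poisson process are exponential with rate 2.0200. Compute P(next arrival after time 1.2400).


P(X > t) = exp(-lambda * t)
= exp(-2.0200 * 1.2400)
= exp(-2.5048) = 0.0817

0.0817


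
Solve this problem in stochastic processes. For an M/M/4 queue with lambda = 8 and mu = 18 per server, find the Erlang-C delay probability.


a = lambda/mu = 0.4444
rho = a/c = 0.1111
Erlang-C formula applied:
C(c,a) = 0.0012

0.0012


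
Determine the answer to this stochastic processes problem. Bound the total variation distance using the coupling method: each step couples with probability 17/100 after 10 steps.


TV distance bound <= (1-delta)^n
= (1 - 0.1700)^10
= 0.8300^10
= 0.1552

0.1552


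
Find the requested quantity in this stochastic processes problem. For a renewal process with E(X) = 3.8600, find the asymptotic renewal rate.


Long-run renewal rate = 1/E(X)
= 1/3.8600
= 0.2591

0.2591


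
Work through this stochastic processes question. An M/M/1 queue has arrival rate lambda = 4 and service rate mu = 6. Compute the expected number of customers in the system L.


rho = 4/6 = 0.6667
L = rho/(1-rho)
= 0.6667/0.3333
= 2.0000

2.0000


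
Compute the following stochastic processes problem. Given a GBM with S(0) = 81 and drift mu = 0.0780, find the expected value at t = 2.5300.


E[S(t)] = S(0) * exp(mu * t)
= 81 * exp(0.0780 * 2.5300)
= 81 * 1.2182
= 98.6708

98.6708


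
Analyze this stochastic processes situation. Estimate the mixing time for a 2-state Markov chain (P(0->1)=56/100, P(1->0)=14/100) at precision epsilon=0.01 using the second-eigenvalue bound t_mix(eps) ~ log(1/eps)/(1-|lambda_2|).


lambda_2 = |1 - p01 - p10| = |1 - 0.5600 - 0.1400| = 0.3000
t_mix ~ log(1/eps)/(1 - |lambda_2|)
= log(100)/(1 - 0.3000) = 4.6052/0.7000
= 6.5788

6.5788


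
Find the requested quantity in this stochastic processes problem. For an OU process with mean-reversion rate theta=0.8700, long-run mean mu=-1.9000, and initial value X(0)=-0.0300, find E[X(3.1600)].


E[X(t)] = mu + (X(0) - mu)*exp(-theta*t)
= -1.9000 + (-0.0300 - -1.9000)*exp(-0.8700*3.1600)
= -1.9000 + 1.8700 * 0.0640
= -1.7804

-1.7804


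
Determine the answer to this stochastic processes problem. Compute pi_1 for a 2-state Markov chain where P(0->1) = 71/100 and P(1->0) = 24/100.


Stationary distribution: pi_0 = p10/(p01+p10), pi_1 = p01/(p01+p10)
p01 = 0.7100, p10 = 0.2400
pi_1 = 0.7474

0.7474


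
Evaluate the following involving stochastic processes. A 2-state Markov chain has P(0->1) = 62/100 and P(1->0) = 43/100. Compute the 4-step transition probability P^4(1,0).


Computing P^4 by matrix multiplication.
P = [[0.3800, 0.6200], [0.4300, 0.5700]]
After raising P to the power 4:
P^4(1,0) = 0.4095

0.4095


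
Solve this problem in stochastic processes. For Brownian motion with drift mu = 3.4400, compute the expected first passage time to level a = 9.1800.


Expected first passage time = a/mu
= 9.1800/3.4400
= 2.6686

2.6686


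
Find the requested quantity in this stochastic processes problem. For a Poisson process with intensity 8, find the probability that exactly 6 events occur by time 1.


P(N(t)=k) = (lambda*t)^k * exp(-lambda*t) / k!
lambda*t = 8
= 8^6 * exp(-8) / 6!
= 262144 * 3.3546e-04 / 720
= 0.1221

0.1221


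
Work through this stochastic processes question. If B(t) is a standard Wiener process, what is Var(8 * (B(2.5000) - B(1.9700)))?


Var(alpha*(B(t)-B(s))) = alpha^2 * (t-s)
= 8^2 * (2.5000 - 1.9700)
= 64 * 0.5300
= 33.9200

33.9200


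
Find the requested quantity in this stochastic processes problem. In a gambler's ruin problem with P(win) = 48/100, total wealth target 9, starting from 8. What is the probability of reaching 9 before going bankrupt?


Gambler's ruin formula:
r = q/p = 0.5200/0.4800 = 1.0833
P(win) = (1 - r^i)/(1 - r^N)
= (1 - 1.0833^8)/(1 - 1.0833^9)
= 0.8502

0.8502


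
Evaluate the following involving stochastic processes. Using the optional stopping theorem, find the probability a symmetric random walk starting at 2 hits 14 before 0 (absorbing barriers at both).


By optional stopping theorem: E(M at tau) = M(0) = 2
P(hit 14)*14 + P(hit 0)*0 = 2
P(hit 14) = (2 - 0)/(14 - 0) = 1/7 = 0.1429

0.1429


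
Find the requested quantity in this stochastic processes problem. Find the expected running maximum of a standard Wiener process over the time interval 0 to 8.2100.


E(max B(s)) = sqrt(2t/pi)
= sqrt(2*8.2100/pi)
= sqrt(5.2266)
= 2.2862

2.2862


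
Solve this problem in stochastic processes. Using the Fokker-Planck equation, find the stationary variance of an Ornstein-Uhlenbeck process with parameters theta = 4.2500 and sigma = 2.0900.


Stationary variance = sigma^2 / (2*theta)
= 2.0900^2 / (2*4.2500)
= 4.3681 / 8.5000
= 0.5139

0.5139


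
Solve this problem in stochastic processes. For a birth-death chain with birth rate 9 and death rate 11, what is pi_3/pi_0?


For birth-death process, pi_n/pi_0 = (lambda/mu)^n
= (9/11)^3
= 0.5477

0.5477


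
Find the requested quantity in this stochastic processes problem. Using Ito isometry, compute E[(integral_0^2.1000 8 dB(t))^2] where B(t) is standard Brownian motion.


By Ito isometry: E[(int f dB)^2] = int f^2 dt
= 8^2 * 2.1000
= 64 * 2.1000 = 134.4000

134.4000


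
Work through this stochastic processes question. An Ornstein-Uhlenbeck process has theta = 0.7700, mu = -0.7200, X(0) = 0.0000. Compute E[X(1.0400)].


E[X(t)] = mu + (X(0) - mu)*exp(-theta*t)
= -0.7200 + (0.0000 - -0.7200)*exp(-0.7700*1.0400)
= -0.7200 + 0.7200 * 0.4490
= -0.3967

-0.3967


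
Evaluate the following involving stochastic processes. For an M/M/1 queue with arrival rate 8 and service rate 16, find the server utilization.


rho = lambda/mu
= 8/16
= 0.5000

0.5000


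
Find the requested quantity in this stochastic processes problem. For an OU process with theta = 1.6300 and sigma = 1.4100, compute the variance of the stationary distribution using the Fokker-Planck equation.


Stationary variance = sigma^2 / (2*theta)
= 1.4100^2 / (2*1.6300)
= 1.9881 / 3.2600
= 0.6098

0.6098


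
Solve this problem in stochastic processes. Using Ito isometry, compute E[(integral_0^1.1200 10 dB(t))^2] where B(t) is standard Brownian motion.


By Ito isometry: E[(int f dB)^2] = int f^2 dt
= 10^2 * 1.1200
= 100 * 1.1200 = 112.0000

112.0000


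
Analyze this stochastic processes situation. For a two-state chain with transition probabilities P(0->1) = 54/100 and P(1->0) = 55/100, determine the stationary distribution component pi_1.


Stationary distribution: pi_0 = p10/(p01+p10), pi_1 = p01/(p01+p10)
p01 = 0.5400, p10 = 0.5500
pi_1 = 0.4954

0.4954


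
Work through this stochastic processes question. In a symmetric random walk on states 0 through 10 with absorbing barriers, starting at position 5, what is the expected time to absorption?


For symmetric RW on 0,...,N with absorbing barriers, E(i) = i*(N-i)
E(5) = 5 * 5 = 25

25


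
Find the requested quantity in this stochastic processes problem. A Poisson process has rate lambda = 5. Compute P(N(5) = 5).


P(N(t)=k) = (lambda*t)^k * exp(-lambda*t) / k!
lambda*t = 25
= 25^5 * exp(-25) / 5!
= 9765625 * 1.3888e-11 / 120
= 1.1302e-06

1.1302e-06


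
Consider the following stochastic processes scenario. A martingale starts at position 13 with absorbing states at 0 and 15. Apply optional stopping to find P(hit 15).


By optional stopping theorem: E(M at tau) = M(0) = 13
P(hit 15)*15 + P(hit 0)*0 = 13
P(hit 15) = (13 - 0)/(15 - 0) = 13/15 = 0.8667

0.8667


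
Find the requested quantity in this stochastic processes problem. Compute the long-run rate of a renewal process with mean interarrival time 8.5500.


Long-run renewal rate = 1/E(X)
= 1/8.5500
= 0.1170

0.1170


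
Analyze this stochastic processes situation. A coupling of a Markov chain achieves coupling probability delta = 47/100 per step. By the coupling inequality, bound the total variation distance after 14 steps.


TV distance bound <= (1-delta)^n
= (1 - 0.4700)^14
= 0.5300^14
= 1.3799e-04

1.3799e-04


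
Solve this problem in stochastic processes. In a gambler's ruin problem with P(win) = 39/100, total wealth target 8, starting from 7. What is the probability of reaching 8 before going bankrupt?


Gambler's ruin formula:
r = q/p = 0.6100/0.3900 = 1.5641
P(win) = (1 - r^i)/(1 - r^N)
= (1 - 1.5641^7)/(1 - 1.5641^8)
= 0.6290

0.6290


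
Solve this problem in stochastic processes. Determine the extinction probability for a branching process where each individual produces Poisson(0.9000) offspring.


Since mu = 0.9000 <= 1, extinction probability = 1.

1.0000


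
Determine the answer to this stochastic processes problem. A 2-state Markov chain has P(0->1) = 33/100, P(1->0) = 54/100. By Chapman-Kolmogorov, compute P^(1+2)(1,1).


P^3 = P^1 * P^2
Computing via matrix multiplication of the transition matrix.
Entry (1,1) of P^3 = 0.3807

0.3807


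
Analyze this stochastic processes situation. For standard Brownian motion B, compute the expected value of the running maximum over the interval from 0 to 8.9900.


E(max B(s)) = sqrt(2t/pi)
= sqrt(2*8.9900/pi)
= sqrt(5.7232)
= 2.3923

2.3923


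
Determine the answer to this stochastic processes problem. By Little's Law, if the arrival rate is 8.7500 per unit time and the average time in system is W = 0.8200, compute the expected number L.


Little's Law: L = lambda * W
= 8.7500 * 0.8200
= 7.1750

7.1750


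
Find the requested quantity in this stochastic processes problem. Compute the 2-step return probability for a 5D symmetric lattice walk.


P(return in 2 steps) = P(reverse first step) = 1/(2d)
= 1/10
= 0.1000

0.1000


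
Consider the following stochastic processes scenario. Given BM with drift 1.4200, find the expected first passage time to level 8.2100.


Expected first passage time = a/mu
= 8.2100/1.4200
= 5.7817

5.7817


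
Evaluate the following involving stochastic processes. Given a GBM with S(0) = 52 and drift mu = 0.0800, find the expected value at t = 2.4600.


E[S(t)] = S(0) * exp(mu * t)
= 52 * exp(0.0800 * 2.4600)
= 52 * 1.2175
= 63.3100

63.3100


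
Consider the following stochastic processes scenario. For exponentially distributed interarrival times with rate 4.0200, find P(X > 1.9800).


P(X > t) = exp(-lambda * t)
= exp(-4.0200 * 1.9800)
= exp(-7.9596) = 3.4929e-04

3.4929e-04


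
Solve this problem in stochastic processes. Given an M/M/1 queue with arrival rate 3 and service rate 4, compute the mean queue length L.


rho = 3/4 = 0.7500
L = rho/(1-rho)
= 0.7500/0.2500
= 3.0000

3.0000


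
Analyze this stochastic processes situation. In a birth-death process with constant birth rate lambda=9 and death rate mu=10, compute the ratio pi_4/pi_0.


For birth-death process, pi_n/pi_0 = (lambda/mu)^n
= (9/10)^4
= 0.6561

0.6561


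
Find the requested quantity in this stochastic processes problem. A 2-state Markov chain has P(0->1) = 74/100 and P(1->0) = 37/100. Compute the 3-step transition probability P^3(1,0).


Computing P^3 by matrix multiplication.
P = [[0.2600, 0.7400], [0.3700, 0.6300]]
After raising P to the power 3:
P^3(1,0) = 0.3338

0.3338


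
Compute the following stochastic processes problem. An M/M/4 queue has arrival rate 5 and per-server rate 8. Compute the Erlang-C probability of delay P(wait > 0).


a = lambda/mu = 0.6250
rho = a/c = 0.1562
Erlang-C formula applied:
C(c,a) = 0.0040

0.0040


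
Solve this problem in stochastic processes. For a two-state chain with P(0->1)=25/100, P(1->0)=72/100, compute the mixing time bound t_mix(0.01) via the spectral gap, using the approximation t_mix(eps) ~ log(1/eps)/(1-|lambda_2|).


lambda_2 = |1 - p01 - p10| = |1 - 0.2500 - 0.7200| = 0.0300
t_mix ~ log(1/eps)/(1 - |lambda_2|)
= log(100)/(1 - 0.0300) = 4.6052/0.9700
= 4.7476

4.7476


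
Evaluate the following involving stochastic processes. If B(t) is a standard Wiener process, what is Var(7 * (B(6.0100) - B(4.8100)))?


Var(alpha*(B(t)-B(s))) = alpha^2 * (t-s)
= 7^2 * (6.0100 - 4.8100)
= 49 * 1.2000
= 58.8000

58.8000


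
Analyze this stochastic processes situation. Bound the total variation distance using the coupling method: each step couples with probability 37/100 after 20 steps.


TV distance bound <= (1-delta)^n
= (1 - 0.3700)^20
= 0.6300^20
= 9.7009e-05

9.7009e-05


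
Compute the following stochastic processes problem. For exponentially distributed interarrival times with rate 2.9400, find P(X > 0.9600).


P(X > t) = exp(-lambda * t)
= exp(-2.9400 * 0.9600)
= exp(-2.8224) = 0.0595

0.0595


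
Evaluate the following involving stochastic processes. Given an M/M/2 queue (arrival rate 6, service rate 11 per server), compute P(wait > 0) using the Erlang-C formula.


a = lambda/mu = 0.5455
rho = a/c = 0.2727
Erlang-C formula applied:
C(c,a) = 0.1169

0.1169


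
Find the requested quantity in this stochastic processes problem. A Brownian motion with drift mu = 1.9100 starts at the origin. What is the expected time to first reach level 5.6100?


Expected first passage time = a/mu
= 5.6100/1.9100
= 2.9372

2.9372


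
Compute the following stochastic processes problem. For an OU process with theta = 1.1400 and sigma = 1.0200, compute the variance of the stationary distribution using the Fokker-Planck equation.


Stationary variance = sigma^2 / (2*theta)
= 1.0200^2 / (2*1.1400)
= 1.0404 / 2.2800
= 0.4563

0.4563


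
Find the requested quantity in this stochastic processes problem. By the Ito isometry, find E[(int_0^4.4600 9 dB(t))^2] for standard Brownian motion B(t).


By Ito isometry: E[(int f dB)^2] = int f^2 dt
= 9^2 * 4.4600
= 81 * 4.4600 = 361.2600

361.2600


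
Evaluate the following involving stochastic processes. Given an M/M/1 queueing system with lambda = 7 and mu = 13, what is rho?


rho = lambda/mu
= 7/13
= 0.5385

0.5385


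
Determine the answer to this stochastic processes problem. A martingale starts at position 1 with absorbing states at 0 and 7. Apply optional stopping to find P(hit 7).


By optional stopping theorem: E(M at tau) = M(0) = 1
P(hit 7)*7 + P(hit 0)*0 = 1
P(hit 7) = (1 - 0)/(7 - 0) = 1/7 = 0.1429

0.1429


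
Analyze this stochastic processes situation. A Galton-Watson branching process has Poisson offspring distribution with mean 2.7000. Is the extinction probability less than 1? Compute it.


Since mu = 2.7000 > 1, extinction prob q < 1.
Solve s = exp(mu*(s-1)) iteratively.
q = 0.0844

0.0844


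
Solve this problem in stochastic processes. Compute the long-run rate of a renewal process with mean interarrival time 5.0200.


Long-run renewal rate = 1/E(X)
= 1/5.0200
= 0.1992

0.1992


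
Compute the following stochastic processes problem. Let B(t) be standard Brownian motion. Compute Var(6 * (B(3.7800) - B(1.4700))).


Var(alpha*(B(t)-B(s))) = alpha^2 * (t-s)
= 6^2 * (3.7800 - 1.4700)
= 36 * 2.3100
= 83.1600

83.1600


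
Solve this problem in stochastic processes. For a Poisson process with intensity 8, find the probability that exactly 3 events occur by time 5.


P(N(t)=k) = (lambda*t)^k * exp(-lambda*t) / k!
lambda*t = 40
= 40^3 * exp(-40) / 3!
= 64000 * 4.2484e-18 / 6
= 4.5316e-14

4.5316e-14


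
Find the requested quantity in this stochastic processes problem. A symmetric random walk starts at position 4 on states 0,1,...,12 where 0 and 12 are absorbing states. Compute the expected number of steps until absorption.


For symmetric RW on 0,...,N with absorbing barriers, E(i) = i*(N-i)
E(4) = 4 * 8 = 32

32


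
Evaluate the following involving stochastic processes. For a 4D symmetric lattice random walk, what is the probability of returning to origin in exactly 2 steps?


P(return in 2 steps) = P(reverse first step) = 1/(2d)
= 1/8
= 0.1250

0.1250


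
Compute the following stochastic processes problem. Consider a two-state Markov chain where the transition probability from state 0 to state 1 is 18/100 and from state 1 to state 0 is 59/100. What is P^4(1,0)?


Computing P^4 by matrix multiplication.
P = [[0.8200, 0.1800], [0.5900, 0.4100]]
After raising P to the power 4:
P^4(1,0) = 0.7641

0.7641


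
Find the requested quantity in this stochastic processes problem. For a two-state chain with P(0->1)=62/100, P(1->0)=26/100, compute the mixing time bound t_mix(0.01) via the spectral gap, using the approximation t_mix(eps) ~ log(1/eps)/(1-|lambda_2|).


lambda_2 = |1 - p01 - p10| = |1 - 0.6200 - 0.2600| = 0.1200
t_mix ~ log(1/eps)/(1 - |lambda_2|)
= log(100)/(1 - 0.1200) = 4.6052/0.8800
= 5.2331

5.2331


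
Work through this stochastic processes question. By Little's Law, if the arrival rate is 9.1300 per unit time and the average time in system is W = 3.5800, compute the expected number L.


Little's Law: L = lambda * W
= 9.1300 * 3.5800
= 32.6854

32.6854


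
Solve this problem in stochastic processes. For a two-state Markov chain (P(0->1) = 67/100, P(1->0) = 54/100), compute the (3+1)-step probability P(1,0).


P^4 = P^3 * P^1
Computing via matrix multiplication of the transition matrix.
Entry (1,0) of P^4 = 0.4454

0.4454


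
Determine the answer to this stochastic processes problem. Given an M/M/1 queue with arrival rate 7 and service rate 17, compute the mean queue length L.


rho = 7/17 = 0.4118
L = rho/(1-rho)
= 0.4118/0.5882
= 0.7000

0.7000


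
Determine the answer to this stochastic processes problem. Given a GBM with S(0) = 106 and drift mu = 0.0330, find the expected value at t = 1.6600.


E[S(t)] = S(0) * exp(mu * t)
= 106 * exp(0.0330 * 1.6600)
= 106 * 1.0563
= 111.9687

111.9687


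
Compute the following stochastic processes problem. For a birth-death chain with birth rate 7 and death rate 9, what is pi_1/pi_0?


For birth-death process, pi_n/pi_0 = (lambda/mu)^n
= (7/9)^1
= 0.7778

0.7778


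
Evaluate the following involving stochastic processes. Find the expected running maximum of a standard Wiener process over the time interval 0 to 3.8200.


E(max B(s)) = sqrt(2t/pi)
= sqrt(2*3.8200/pi)
= sqrt(2.4319)
= 1.5595

1.5595


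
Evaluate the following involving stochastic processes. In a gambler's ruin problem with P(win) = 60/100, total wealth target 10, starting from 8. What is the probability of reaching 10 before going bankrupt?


Gambler's ruin formula:
r = q/p = 0.4000/0.6000 = 0.6667
P(win) = (1 - r^i)/(1 - r^N)
= (1 - 0.6667^8)/(1 - 0.6667^10)
= 0.9779

0.9779


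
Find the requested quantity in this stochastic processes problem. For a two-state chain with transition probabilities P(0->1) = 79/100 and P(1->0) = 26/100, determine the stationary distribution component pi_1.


Stationary distribution: pi_0 = p10/(p01+p10), pi_1 = p01/(p01+p10)
p01 = 0.7900, p10 = 0.2600
pi_1 = 0.7524

0.7524


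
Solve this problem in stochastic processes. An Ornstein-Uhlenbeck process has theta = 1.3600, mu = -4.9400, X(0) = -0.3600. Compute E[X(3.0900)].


E[X(t)] = mu + (X(0) - mu)*exp(-theta*t)
= -4.9400 + (-0.3600 - -4.9400)*exp(-1.3600*3.0900)
= -4.9400 + 4.5800 * 0.0150
= -4.8715

-4.8715


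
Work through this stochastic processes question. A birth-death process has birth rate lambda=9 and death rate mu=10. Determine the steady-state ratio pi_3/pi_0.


For birth-death process, pi_n/pi_0 = (lambda/mu)^n
= (9/10)^3
= 0.7290

0.7290


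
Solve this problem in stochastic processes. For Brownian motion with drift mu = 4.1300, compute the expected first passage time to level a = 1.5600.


Expected first passage time = a/mu
= 1.5600/4.1300
= 0.3777

0.3777


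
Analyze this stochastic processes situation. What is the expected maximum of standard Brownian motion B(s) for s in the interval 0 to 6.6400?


E(max B(s)) = sqrt(2t/pi)
= sqrt(2*6.6400/pi)
= sqrt(4.2272)
= 2.0560

2.0560


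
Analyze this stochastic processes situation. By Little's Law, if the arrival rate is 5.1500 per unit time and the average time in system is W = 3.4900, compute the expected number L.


Little's Law: L = lambda * W
= 5.1500 * 3.4900
= 17.9735

17.9735


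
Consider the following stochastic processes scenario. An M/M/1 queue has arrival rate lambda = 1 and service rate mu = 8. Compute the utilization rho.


rho = lambda/mu
= 1/8
= 0.1250

0.1250


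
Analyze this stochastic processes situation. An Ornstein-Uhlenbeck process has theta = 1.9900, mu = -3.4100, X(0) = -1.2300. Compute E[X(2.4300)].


E[X(t)] = mu + (X(0) - mu)*exp(-theta*t)
= -3.4100 + (-1.2300 - -3.4100)*exp(-1.9900*2.4300)
= -3.4100 + 2.1800 * 0.0079
= -3.3927

-3.3927


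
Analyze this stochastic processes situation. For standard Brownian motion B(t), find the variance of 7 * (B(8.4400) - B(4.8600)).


Var(alpha*(B(t)-B(s))) = alpha^2 * (t-s)
= 7^2 * (8.4400 - 4.8600)
= 49 * 3.5800
= 175.4200

175.4200


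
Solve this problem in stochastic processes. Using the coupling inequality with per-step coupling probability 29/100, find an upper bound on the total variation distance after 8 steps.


TV distance bound <= (1-delta)^n
= (1 - 0.2900)^8
= 0.7100^8
= 0.0646

0.0646


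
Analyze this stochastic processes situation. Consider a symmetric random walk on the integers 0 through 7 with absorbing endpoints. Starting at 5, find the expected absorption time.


For symmetric RW on 0,...,N with absorbing barriers, E(i) = i*(N-i)
E(5) = 5 * 2 = 10

10


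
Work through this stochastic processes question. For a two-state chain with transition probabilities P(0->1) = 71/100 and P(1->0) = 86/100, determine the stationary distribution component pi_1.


Stationary distribution: pi_0 = p10/(p01+p10), pi_1 = p01/(p01+p10)
p01 = 0.7100, p10 = 0.8600
pi_1 = 0.4522

0.4522


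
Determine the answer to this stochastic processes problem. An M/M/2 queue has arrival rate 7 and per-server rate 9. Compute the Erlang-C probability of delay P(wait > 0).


a = lambda/mu = 0.7778
rho = a/c = 0.3889
Erlang-C formula applied:
C(c,a) = 0.2178

0.2178


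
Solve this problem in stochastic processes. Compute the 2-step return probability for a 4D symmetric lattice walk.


P(return in 2 steps) = P(reverse first step) = 1/(2d)
= 1/8
= 0.1250

0.1250


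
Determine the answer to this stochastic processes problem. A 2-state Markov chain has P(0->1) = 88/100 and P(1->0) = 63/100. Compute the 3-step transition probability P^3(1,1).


Computing P^3 by matrix multiplication.
P = [[0.1200, 0.8800], [0.6300, 0.3700]]
After raising P to the power 3:
P^3(1,1) = 0.5274

0.5274


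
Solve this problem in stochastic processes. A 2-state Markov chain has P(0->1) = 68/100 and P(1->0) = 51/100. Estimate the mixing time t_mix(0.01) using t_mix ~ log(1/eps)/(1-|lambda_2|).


lambda_2 = |1 - p01 - p10| = |1 - 0.6800 - 0.5100| = 0.1900
t_mix ~ log(1/eps)/(1 - |lambda_2|)
= log(100)/(1 - 0.1900) = 4.6052/0.8100
= 5.6854

5.6854


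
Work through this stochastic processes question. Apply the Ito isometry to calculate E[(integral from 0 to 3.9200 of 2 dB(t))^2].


By Ito isometry: E[(int f dB)^2] = int f^2 dt
= 2^2 * 3.9200
= 4 * 3.9200 = 15.6800

15.6800


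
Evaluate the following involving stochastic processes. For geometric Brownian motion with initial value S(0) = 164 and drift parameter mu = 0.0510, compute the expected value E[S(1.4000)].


E[S(t)] = S(0) * exp(mu * t)
= 164 * exp(0.0510 * 1.4000)
= 164 * 1.0740
= 176.1378

176.1378


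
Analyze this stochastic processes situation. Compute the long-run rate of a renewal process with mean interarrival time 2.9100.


Long-run renewal rate = 1/E(X)
= 1/2.9100
= 0.3436

0.3436


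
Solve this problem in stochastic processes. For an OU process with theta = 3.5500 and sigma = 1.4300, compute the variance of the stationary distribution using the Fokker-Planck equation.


Stationary variance = sigma^2 / (2*theta)
= 1.4300^2 / (2*3.5500)
= 2.0449 / 7.1000
= 0.2880

0.2880


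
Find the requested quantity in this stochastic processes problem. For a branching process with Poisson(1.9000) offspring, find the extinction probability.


Since mu = 1.9000 > 1, extinction prob q < 1.
Solve s = exp(mu*(s-1)) iteratively.
q = 0.2328

0.2328


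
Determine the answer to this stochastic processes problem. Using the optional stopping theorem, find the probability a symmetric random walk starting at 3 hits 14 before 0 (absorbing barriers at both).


By optional stopping theorem: E(M at tau) = M(0) = 3
P(hit 14)*14 + P(hit 0)*0 = 3
P(hit 14) = (3 - 0)/(14 - 0) = 3/14 = 0.2143

0.2143


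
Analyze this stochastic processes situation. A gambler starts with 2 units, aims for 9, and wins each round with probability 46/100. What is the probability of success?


Gambler's ruin formula:
r = q/p = 0.5400/0.4600 = 1.1739
P(win) = (1 - r^i)/(1 - r^N)
= (1 - 1.1739^2)/(1 - 1.1739^9)
= 0.1169

0.1169


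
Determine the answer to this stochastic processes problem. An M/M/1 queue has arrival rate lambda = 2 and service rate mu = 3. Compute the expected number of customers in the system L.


rho = 2/3 = 0.6667
L = rho/(1-rho)
= 0.6667/0.3333
= 2.0000

2.0000


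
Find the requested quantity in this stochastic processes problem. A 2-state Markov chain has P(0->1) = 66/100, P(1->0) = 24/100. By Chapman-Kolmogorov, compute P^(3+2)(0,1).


P^5 = P^3 * P^2
Computing via matrix multiplication of the transition matrix.
Entry (0,1) of P^5 = 0.7333

0.7333


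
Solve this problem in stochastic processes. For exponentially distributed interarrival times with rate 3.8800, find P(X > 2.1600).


P(X > t) = exp(-lambda * t)
= exp(-3.8800 * 2.1600)
= exp(-8.3808) = 2.2923e-04

2.2923e-04


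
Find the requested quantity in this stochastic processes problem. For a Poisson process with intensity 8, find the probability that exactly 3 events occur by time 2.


P(N(t)=k) = (lambda*t)^k * exp(-lambda*t) / k!
lambda*t = 16
= 16^3 * exp(-16) / 3!
= 4096 * 1.1254e-07 / 6
= 7.6824e-05

7.6824e-05


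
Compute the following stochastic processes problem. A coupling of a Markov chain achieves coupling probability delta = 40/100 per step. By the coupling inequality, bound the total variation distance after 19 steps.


TV distance bound <= (1-delta)^n
= (1 - 0.4000)^19
= 0.6000^19
= 6.0936e-05

6.0936e-05


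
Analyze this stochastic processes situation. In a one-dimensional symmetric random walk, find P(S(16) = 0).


P(S(16) = 0) = C(16,8) / 4^8
= 12870 / 65536
= 0.1964

0.1964


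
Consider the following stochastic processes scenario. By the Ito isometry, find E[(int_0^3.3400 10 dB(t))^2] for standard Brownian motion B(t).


By Ito isometry: E[(int f dB)^2] = int f^2 dt
= 10^2 * 3.3400
= 100 * 3.3400 = 334.0000

334.0000


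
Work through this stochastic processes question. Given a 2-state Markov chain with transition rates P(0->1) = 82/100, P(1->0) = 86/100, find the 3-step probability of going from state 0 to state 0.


Computing P^3 by matrix multiplication.
P = [[0.1800, 0.8200], [0.8600, 0.1400]]
After raising P to the power 3:
P^3(0,0) = 0.3584

0.3584


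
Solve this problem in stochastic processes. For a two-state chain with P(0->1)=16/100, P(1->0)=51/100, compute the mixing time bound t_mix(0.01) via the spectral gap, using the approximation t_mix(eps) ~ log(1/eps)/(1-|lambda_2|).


lambda_2 = |1 - p01 - p10| = |1 - 0.1600 - 0.5100| = 0.3300
t_mix ~ log(1/eps)/(1 - |lambda_2|)
= log(100)/(1 - 0.3300) = 4.6052/0.6700
= 6.8734

6.8734


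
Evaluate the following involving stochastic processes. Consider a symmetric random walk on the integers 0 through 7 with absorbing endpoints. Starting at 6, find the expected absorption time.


For symmetric RW on 0,...,N with absorbing barriers, E(i) = i*(N-i)
E(6) = 6 * 1 = 6

6


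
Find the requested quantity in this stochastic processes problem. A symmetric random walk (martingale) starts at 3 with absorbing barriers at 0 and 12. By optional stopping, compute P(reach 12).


By optional stopping theorem: E(M at tau) = M(0) = 3
P(hit 12)*12 + P(hit 0)*0 = 3
P(hit 12) = (3 - 0)/(12 - 0) = 1/4 = 0.2500

0.2500


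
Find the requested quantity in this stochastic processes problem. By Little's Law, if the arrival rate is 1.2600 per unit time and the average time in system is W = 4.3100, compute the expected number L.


Little's Law: L = lambda * W
= 1.2600 * 4.3100
= 5.4306

5.4306


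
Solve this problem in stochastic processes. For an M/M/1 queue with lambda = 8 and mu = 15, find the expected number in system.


rho = 8/15 = 0.5333
L = rho/(1-rho)
= 0.5333/0.4667
= 1.1429

1.1429


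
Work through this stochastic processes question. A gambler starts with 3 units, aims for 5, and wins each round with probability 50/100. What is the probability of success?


p = 1/2: P(win) = i/N = 3/5
= 0.6000

0.6000


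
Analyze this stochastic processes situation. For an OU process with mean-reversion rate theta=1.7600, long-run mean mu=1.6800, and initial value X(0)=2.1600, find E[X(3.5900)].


E[X(t)] = mu + (X(0) - mu)*exp(-theta*t)
= 1.6800 + (2.1600 - 1.6800)*exp(-1.7600*3.5900)
= 1.6800 + 0.4800 * 0.0018
= 1.6809

1.6809


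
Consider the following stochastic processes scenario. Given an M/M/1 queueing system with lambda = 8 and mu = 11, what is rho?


rho = lambda/mu
= 8/11
= 0.7273

0.7273


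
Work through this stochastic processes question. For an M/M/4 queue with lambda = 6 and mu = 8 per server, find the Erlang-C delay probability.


a = lambda/mu = 0.7500
rho = a/c = 0.1875
Erlang-C formula applied:
C(c,a) = 0.0077

0.0077


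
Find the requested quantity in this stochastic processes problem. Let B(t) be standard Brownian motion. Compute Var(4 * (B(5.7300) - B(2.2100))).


Var(alpha*(B(t)-B(s))) = alpha^2 * (t-s)
= 4^2 * (5.7300 - 2.2100)
= 16 * 3.5200
= 56.3200

56.3200


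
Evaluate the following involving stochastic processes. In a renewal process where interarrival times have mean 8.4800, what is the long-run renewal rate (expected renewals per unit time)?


Long-run renewal rate = 1/E(X)
= 1/8.4800
= 0.1179

0.1179


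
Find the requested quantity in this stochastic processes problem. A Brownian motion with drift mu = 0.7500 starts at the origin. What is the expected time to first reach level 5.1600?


Expected first passage time = a/mu
= 5.1600/0.7500
= 6.8800

6.8800


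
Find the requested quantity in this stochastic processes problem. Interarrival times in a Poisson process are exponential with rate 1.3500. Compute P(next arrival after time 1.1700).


P(X > t) = exp(-lambda * t)
= exp(-1.3500 * 1.1700)
= exp(-1.5795) = 0.2061

0.2061


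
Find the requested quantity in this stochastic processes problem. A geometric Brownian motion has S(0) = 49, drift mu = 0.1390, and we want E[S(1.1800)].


E[S(t)] = S(0) * exp(mu * t)
= 49 * exp(0.1390 * 1.1800)
= 49 * 1.1782
= 57.7337

57.7337


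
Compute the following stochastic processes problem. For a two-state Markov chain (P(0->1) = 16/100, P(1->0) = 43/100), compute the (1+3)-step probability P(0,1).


P^4 = P^1 * P^3
Computing via matrix multiplication of the transition matrix.
Entry (0,1) of P^4 = 0.2635

0.2635


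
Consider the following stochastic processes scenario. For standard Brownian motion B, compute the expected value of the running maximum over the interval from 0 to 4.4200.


E(max B(s)) = sqrt(2t/pi)
= sqrt(2*4.4200/pi)
= sqrt(2.8139)
= 1.6775

1.6775


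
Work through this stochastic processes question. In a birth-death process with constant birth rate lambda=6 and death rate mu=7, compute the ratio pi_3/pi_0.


For birth-death process, pi_n/pi_0 = (lambda/mu)^n
= (6/7)^3
= 0.6297

0.6297


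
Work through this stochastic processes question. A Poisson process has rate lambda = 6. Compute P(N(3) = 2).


P(N(t)=k) = (lambda*t)^k * exp(-lambda*t) / k!
lambda*t = 18
= 18^2 * exp(-18) / 2!
= 324 * 1.5230e-08 / 2
= 2.4673e-06

2.4673e-06


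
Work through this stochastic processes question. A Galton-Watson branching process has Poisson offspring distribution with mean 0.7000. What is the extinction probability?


Since mu = 0.7000 <= 1, extinction probability = 1.

1.0000


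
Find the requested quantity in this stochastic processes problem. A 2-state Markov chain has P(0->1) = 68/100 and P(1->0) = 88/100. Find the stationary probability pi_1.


Stationary distribution: pi_0 = p10/(p01+p10), pi_1 = p01/(p01+p10)
p01 = 0.6800, p10 = 0.8800
pi_1 = 0.4359

0.4359


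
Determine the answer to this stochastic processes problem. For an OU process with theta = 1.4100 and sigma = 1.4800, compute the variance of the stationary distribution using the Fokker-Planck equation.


Stationary variance = sigma^2 / (2*theta)
= 1.4800^2 / (2*1.4100)
= 2.1904 / 2.8200
= 0.7767

0.7767


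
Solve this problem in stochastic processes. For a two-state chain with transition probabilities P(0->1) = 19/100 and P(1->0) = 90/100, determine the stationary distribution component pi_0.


Stationary distribution: pi_0 = p10/(p01+p10), pi_1 = p01/(p01+p10)
p01 = 0.1900, p10 = 0.9000
pi_0 = 0.8257

0.8257


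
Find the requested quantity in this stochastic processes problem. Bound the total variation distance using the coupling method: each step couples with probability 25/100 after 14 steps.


TV distance bound <= (1-delta)^n
= (1 - 0.2500)^14
= 0.7500^14
= 0.0178

0.0178


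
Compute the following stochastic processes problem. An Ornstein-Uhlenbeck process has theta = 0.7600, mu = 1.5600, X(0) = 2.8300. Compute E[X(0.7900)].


E[X(t)] = mu + (X(0) - mu)*exp(-theta*t)
= 1.5600 + (2.8300 - 1.5600)*exp(-0.7600*0.7900)
= 1.5600 + 1.2700 * 0.5486
= 2.2567

2.2567


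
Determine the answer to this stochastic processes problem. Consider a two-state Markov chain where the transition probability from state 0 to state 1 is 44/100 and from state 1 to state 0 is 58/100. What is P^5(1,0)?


Computing P^5 by matrix multiplication.
P = [[0.5600, 0.4400], [0.5800, 0.4200]]
After raising P to the power 5:
P^5(1,0) = 0.5686

0.5686


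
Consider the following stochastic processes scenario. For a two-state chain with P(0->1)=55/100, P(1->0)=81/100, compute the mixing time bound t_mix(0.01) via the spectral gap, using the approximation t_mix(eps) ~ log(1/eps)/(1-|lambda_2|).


lambda_2 = |1 - p01 - p10| = |1 - 0.5500 - 0.8100| = 0.3600
t_mix ~ log(1/eps)/(1 - |lambda_2|)
= log(100)/(1 - 0.3600) = 4.6052/0.6400
= 7.1956

7.1956


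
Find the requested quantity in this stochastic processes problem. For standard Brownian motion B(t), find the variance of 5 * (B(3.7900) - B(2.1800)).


Var(alpha*(B(t)-B(s))) = alpha^2 * (t-s)
= 5^2 * (3.7900 - 2.1800)
= 25 * 1.6100
= 40.2500

40.2500


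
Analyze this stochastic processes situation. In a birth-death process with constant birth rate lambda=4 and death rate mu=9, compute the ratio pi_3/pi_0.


For birth-death process, pi_n/pi_0 = (lambda/mu)^n
= (4/9)^3
= 0.0878

0.0878


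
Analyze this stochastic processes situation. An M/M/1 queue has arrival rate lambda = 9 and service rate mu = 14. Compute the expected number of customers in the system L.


rho = 9/14 = 0.6429
L = rho/(1-rho)
= 0.6429/0.3571
= 1.8000

1.8000


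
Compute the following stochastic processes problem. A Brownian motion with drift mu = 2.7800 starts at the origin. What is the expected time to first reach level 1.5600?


Expected first passage time = a/mu
= 1.5600/2.7800
= 0.5612

0.5612


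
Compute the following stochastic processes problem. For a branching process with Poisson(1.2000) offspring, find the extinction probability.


Since mu = 1.2000 > 1, extinction prob q < 1.
Solve s = exp(mu*(s-1)) iteratively.
q = 0.6863

0.6863


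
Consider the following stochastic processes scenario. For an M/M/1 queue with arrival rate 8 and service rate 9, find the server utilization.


rho = lambda/mu
= 8/9
= 0.8889

0.8889


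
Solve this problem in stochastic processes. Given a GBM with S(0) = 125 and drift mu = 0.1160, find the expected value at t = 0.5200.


E[S(t)] = S(0) * exp(mu * t)
= 125 * exp(0.1160 * 0.5200)
= 125 * 1.0622
= 132.7720

132.7720


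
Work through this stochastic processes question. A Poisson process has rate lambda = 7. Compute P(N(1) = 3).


P(N(t)=k) = (lambda*t)^k * exp(-lambda*t) / k!
lambda*t = 7
= 7^3 * exp(-7) / 3!
= 343 * 9.1188e-04 / 6
= 0.0521

0.0521


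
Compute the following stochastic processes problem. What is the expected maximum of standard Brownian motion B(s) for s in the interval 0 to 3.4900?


E(max B(s)) = sqrt(2t/pi)
= sqrt(2*3.4900/pi)
= sqrt(2.2218)
= 1.4906

1.4906


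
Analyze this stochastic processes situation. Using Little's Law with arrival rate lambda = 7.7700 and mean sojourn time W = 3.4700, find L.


Little's Law: L = lambda * W
= 7.7700 * 3.4700
= 26.9619

26.9619


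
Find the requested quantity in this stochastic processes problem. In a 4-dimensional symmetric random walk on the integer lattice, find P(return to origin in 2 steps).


P(return in 2 steps) = P(reverse first step) = 1/(2d)
= 1/8
= 0.1250

0.1250


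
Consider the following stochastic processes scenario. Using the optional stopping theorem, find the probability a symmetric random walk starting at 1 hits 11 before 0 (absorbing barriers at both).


By optional stopping theorem: E(M at tau) = M(0) = 1
P(hit 11)*11 + P(hit 0)*0 = 1
P(hit 11) = (1 - 0)/(11 - 0) = 1/11 = 0.0909

0.0909


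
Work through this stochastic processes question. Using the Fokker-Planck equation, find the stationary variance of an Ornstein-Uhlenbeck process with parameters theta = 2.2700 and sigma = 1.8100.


Stationary variance = sigma^2 / (2*theta)
= 1.8100^2 / (2*2.2700)
= 3.2761 / 4.5400
= 0.7216

0.7216
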